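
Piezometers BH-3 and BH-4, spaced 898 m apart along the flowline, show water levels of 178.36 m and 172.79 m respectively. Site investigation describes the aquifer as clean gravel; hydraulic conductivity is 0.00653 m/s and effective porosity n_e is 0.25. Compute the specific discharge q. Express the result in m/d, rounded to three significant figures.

Hydraulic gradient i = (178.36 − 172.79) / 898 = 5.57 / 898 = 0.006203
K = 0.00653 m/s × 86400 s/d = 564.2 m/d
Specific discharge q = 564.2 × 0.006203 = 3.499 m/d

3.50 m/d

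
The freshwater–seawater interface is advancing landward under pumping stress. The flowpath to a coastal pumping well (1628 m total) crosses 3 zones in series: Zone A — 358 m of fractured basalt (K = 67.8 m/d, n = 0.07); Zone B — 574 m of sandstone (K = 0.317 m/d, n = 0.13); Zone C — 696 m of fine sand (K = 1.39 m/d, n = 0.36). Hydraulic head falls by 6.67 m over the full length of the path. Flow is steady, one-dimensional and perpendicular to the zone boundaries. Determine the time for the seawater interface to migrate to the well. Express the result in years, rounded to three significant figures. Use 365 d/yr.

Continuity: the same q passes through each zone, so ΔH = q·Σ(L_j/K_j) — the zones act as resistances in series.
Σ(L/K) = 358/67.8 + 574/0.317 + 696/1.39 = 5.280 + 1811 + 500.7 = 2317 d
q = ΔH / Σ(L/K) = 6.67 / 2317 = 0.002879 m/d (same in every zone)
Zone A: v = q/n = 0.002879/0.07 = 0.04113 m/d → t_A = 358/0.04113 = 8704 d
Zone B: v = q/n = 0.002879/0.13 = 0.02215 m/d → t_B = 574/0.02215 = 25920 d
Zone C: v = q/n = 0.002879/0.36 = 0.007997 m/d → t_C = 696/0.007997 = 87030 d
Total t = 8704 + 25920 + 87030 = 121700 d
   = 121700 / 365 = 333 yr

333 years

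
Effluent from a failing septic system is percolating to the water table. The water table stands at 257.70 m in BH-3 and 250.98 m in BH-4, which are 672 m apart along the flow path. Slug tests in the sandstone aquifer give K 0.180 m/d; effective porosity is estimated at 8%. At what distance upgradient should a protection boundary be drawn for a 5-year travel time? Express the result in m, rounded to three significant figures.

Hydraulic gradient i = (257.70 − 250.98) / 672 = 6.72 / 672 = 0.01000
Darcy flux q = K·i = 0.180 × 0.01000 = 0.001800 m/d
Average linear velocity = 0.001800 / 0.08 = 0.02250 m/d
T = 5 yr × 365 = 1825 d
L = v × T = 0.02250 × 1825 = 41.06 m

41.1 m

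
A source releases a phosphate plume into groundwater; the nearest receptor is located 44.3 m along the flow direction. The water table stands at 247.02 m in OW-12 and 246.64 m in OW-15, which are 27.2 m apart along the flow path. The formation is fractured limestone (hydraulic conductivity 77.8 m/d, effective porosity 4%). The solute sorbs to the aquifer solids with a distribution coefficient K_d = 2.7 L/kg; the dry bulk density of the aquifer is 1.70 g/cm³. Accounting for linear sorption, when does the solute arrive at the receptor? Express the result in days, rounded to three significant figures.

Hydraulic gradient i = (247.02 − 246.64) / 27.2 = 0.38 / 27.2 = 0.01397
Specific discharge q = 77.8 × 0.01397 = 1.087 m/d
v_s = q/n_e = 1.087/0.04 = 27.17 m/d
Retardation R = 1 + ρ_b·K_d/n = 1 + 1.70×2.7/0.04 = 115.8
Contaminant velocity v_c = v/R = 27.17/115.8 = 0.2348 m/d
t = L/v_c = 44.3/0.2348 = 188.7 d

189 days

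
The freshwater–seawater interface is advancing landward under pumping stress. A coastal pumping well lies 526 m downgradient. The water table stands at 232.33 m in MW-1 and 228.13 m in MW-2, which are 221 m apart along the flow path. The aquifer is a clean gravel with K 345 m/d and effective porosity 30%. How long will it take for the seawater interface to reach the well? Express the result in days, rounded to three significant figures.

Hydraulic gradient i = (232.33 − 228.13) / 221 = 4.20 / 221 = 0.01900
Specific discharge q = 345 × 0.01900 = 6.557 m/d
Seepage velocity v = q / n = 6.557 / 0.30 = 21.86 m/d
t = L / v = 526 / 21.86 = 24.07 d

24.1 days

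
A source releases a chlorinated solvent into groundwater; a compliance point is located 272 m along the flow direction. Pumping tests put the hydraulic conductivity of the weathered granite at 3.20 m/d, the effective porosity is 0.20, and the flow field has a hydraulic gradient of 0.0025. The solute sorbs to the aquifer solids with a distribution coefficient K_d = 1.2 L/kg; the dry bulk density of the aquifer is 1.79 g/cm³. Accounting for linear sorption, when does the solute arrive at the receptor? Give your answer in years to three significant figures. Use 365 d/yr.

219 years

Specific discharge q = 3.20 × 0.0025 = 0.008000 m/d
v_s = q/n_e = 0.008000/0.20 = 0.04000 m/d
Retardation R = 1 + ρ_b·K_d/n = 1 + 1.79×1.2/0.20 = 11.74
Contaminant velocity v_c = v/R = 0.04000/11.74 = 0.003407 m/d
t = L/v_c = 272/0.003407 = 79830 d
   = 79830/365 = 219 yr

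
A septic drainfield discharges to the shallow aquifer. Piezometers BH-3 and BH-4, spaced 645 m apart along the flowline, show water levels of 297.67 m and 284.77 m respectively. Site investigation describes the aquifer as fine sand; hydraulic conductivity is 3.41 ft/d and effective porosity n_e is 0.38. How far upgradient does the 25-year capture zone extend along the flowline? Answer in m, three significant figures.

499 m

Hydraulic gradient i = (297.67 − 284.77) / 645 = 12.90 / 645 = 0.02000
K = 3.41 ft/d × 0.3048 = 1.039 m/d
q = Ki = 1.039 × 0.02000 = 0.02079 m/d
Seepage velocity v = q / n = 0.02079 / 0.38 = 0.05470 m/d
T = 25 yr × 365 = 9125 d
L = v × T = 0.05470 × 9125 = 499.2 m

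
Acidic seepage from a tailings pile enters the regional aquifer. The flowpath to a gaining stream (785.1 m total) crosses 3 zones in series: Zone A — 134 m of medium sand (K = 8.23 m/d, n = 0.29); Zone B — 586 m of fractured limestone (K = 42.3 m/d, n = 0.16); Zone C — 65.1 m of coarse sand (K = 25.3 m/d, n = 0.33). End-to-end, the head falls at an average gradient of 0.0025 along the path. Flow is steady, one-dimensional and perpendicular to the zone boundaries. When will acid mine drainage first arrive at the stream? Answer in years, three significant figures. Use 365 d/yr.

7.04 years

Steady 1-D flow in series ⇒ the Darcy flux q is identical in every zone and the zone head losses add (resistances L/K in series).
Σ(L/K) = 134/8.23 + 586/42.3 + 65.1/25.3 = 16.28 + 13.85 + 2.573 = 32.71 d
K_eq = L_total / Σ(L/K) = 785.1 / 32.71 = 24.00 m/d
q = K_eq · i = 24.00 × 0.0025 = 0.06001 m/d (same in every zone)
Zone A: v = q/n = 0.06001/0.29 = 0.2069 m/d → t_A = 134/0.2069 = 647.6 d
Zone B: v = q/n = 0.06001/0.16 = 0.3750 m/d → t_B = 586/0.3750 = 1562 d
Zone C: v = q/n = 0.06001/0.33 = 0.1818 m/d → t_C = 65.1/0.1818 = 358.0 d
Total t = 647.6 + 1562 + 358.0 = 2568 d
   = 2568 / 365 = 7.04 yr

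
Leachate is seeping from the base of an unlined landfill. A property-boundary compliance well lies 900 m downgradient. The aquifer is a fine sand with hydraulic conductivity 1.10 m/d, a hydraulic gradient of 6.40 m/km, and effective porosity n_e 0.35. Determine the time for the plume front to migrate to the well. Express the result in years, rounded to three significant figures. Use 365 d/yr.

123 years

Darcy flux q = K·i = 1.10 × 0.0064 = 0.007040 m/d
Seepage velocity v = q / n = 0.007040 / 0.35 = 0.02011 m/d
t = L / v = 900 / 0.02011 = 44740 d
   = 44740 / 365 = 123 yr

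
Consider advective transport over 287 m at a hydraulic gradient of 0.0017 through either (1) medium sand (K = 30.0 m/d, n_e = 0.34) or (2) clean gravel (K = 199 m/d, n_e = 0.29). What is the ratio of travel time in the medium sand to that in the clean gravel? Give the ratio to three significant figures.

7.78

Unit 1 (medium sand): v = 30.0×0.0017/0.34 = 0.1500 m/d, t = 287/0.1500 = 1913 d
Unit 2 (clean gravel): v = 199×0.0017/0.29 = 1.167 m/d, t = 287/1.167 = 246.0 d
t(medium sand) / t(clean gravel) = 1913/246.0 = 7.78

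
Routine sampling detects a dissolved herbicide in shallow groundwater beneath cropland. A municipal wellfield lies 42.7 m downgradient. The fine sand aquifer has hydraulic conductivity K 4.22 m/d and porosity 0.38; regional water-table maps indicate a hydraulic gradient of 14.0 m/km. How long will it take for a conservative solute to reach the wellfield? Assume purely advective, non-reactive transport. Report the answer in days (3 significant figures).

Darcy flux q = K·i = 4.22 × 0.014 = 0.05908 m/d
v_s = q/n_e = 0.05908/0.38 = 0.1555 m/d
t = L / v = 42.7 / 0.1555 = 274.6 d

275 days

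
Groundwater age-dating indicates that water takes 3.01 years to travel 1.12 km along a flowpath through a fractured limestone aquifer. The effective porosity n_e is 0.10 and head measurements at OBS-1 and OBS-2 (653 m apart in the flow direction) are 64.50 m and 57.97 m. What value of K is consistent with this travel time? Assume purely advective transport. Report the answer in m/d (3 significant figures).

10.2 m/d

Hydraulic gradient i = (64.50 − 57.97) / 653 = 6.53 / 653 = 0.01000
t = 3.01 years = 1099 d
L = 1.12 km = 1120 m
v = L / t = 1120 / 1099 = 1.019 m/d
K = v · n / i = 1.019 × 0.10 / 0.01000 = 10.2 m/d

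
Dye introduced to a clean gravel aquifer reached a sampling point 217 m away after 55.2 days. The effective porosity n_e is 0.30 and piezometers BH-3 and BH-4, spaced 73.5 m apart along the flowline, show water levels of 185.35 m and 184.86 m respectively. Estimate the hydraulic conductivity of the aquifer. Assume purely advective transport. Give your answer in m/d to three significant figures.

Hydraulic gradient i = (185.35 − 184.86) / 73.5 = 0.49 / 73.5 = 0.006667
v = L / t = 217 / 55.2 = 3.931 m/d
K = v · n / i = 3.931 × 0.30 / 0.006667 = 177 m/d

177 m/d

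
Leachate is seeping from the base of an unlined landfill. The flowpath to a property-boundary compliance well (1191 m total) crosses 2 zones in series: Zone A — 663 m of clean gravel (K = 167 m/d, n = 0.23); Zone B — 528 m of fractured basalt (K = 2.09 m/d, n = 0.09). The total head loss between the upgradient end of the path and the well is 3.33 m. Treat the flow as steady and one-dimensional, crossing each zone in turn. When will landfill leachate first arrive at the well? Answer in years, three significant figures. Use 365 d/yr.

42.2 years

Continuity: the same q passes through each zone, so ΔH = q·Σ(L_j/K_j) — the zones act as resistances in series.
Σ(L/K) = 663/167 + 528/2.09 = 3.970 + 252.6 = 256.6 d
q = ΔH / Σ(L/K) = 3.33 / 256.6 = 0.01298 m/d (same in every zone)
Zone A: v = q/n = 0.01298/0.23 = 0.05642 m/d → t_A = 663/0.05642 = 11750 d
Zone B: v = q/n = 0.01298/0.09 = 0.1442 m/d → t_B = 528/0.1442 = 3662 d
Total t = 11750 + 3662 = 15410 d
   = 15410 / 365 = 42.2 yr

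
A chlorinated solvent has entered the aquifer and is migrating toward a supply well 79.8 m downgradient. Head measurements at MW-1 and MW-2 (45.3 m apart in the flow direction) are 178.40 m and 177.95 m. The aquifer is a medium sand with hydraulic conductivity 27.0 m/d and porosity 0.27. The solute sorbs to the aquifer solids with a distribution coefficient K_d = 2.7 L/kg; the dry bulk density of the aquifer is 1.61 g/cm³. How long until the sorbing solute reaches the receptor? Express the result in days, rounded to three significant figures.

1370 days

Hydraulic gradient i = (178.40 − 177.95) / 45.3 = 0.45 / 45.3 = 0.009934
Specific discharge q = 27.0 × 0.009934 = 0.2682 m/d
Seepage velocity v = q / n = 0.2682 / 0.27 = 0.9934 m/d
Retardation R = 1 + ρ_b·K_d/n = 1 + 1.61×2.7/0.27 = 17.10
Contaminant velocity v_c = v/R = 0.9934/17.10 = 0.05809 m/d
t = L/v_c = 79.8/0.05809 = 1374 d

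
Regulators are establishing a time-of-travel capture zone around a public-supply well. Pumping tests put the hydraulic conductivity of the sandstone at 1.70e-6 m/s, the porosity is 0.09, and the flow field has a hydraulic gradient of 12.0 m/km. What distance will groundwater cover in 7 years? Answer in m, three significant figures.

50.0 m

K = 1.70e-6 m/s × 86400 s/d = 0.1469 m/d
Specific discharge q = 0.1469 × 0.012 = 0.001763 m/d
Average linear velocity = 0.001763 / 0.09 = 0.01958 m/d
T = 7 yr × 365 = 2555 d
L = v × T = 0.01958 × 2555 = 50.04 m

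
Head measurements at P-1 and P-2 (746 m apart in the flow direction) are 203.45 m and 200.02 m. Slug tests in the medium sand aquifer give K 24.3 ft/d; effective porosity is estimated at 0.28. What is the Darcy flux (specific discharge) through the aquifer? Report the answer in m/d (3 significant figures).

Hydraulic gradient i = (203.45 − 200.02) / 746 = 3.43 / 746 = 0.004598
K = 24.3 ft/d × 0.3048 = 7.407 m/d
Darcy flux q = K·i = 7.407 × 0.004598 = 0.03405 m/d

0.0341 m/d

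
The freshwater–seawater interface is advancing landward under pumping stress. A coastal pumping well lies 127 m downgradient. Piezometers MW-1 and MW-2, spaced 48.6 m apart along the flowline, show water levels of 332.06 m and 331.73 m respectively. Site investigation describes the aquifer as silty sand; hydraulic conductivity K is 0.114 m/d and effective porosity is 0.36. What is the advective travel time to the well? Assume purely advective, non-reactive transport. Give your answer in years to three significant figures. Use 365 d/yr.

Hydraulic gradient i = (332.06 − 331.73) / 48.6 = 0.33 / 48.6 = 0.006790
q = Ki = 0.114 × 0.006790 = 7.741e-4 m/d
Average linear velocity = 7.741e-4 / 0.36 = 0.002150 m/d
t = L / v = 127 / 0.002150 = 59060 d
   = 59060 / 365 = 162 yr

162 years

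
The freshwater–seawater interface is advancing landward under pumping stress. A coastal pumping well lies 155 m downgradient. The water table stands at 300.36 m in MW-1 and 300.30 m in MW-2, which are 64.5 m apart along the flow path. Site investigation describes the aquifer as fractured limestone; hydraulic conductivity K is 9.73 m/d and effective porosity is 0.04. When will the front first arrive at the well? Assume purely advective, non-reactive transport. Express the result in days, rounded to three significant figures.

Hydraulic gradient i = (300.36 − 300.30) / 64.5 = 0.06 / 64.5 = 9.302e-4
Specific discharge q = 9.73 × 9.302e-4 = 0.009051 m/d
v_s = q/n_e = 0.009051/0.04 = 0.2263 m/d
t = L / v = 155 / 0.2263 = 685.0 d

685 days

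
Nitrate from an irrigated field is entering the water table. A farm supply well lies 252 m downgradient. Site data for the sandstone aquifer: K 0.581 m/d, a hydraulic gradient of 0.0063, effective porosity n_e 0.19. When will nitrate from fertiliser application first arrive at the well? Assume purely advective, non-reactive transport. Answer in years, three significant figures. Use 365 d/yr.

35.8 years

q = Ki = 0.581 × 0.0063 = 0.003660 m/d
Average linear velocity = 0.003660 / 0.19 = 0.01926 m/d
t = L / v = 252 / 0.01926 = 13080 d
   = 13080 / 365 = 35.8 yr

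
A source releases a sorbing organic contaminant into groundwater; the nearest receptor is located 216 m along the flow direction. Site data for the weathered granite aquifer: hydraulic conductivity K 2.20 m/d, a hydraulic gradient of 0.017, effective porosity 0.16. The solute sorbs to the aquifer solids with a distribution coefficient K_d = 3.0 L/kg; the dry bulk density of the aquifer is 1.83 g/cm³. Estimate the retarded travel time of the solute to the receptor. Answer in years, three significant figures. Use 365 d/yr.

89.4 years

Darcy flux q = K·i = 2.20 × 0.017 = 0.03740 m/d
v = Ki/n = 2.20·0.017/0.16 = 0.2338 m/d
Retardation R = 1 + ρ_b·K_d/n = 1 + 1.83×3.0/0.16 = 35.31
Contaminant velocity v_c = v/R = 0.2338/35.31 = 0.006619 m/d
t = L/v_c = 216/0.006619 = 32630 d
   = 32630/365 = 89.4 yr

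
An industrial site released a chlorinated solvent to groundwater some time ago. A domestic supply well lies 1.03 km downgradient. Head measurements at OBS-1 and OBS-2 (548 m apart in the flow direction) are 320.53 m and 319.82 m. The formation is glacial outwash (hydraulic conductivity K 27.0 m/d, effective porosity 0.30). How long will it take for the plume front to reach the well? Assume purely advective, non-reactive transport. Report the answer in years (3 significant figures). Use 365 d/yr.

Hydraulic gradient i = (320.53 − 319.82) / 548 = 0.71 / 548 = 0.001296
q = Ki = 27.0 × 0.001296 = 0.03498 m/d
Average linear velocity = 0.03498 / 0.30 = 0.1166 m/d
L = 1.03 km = 1030 m
t = L / v = 1030 / 0.1166 = 8833 d
   = 8833 / 365 = 24.2 yr

24.2 years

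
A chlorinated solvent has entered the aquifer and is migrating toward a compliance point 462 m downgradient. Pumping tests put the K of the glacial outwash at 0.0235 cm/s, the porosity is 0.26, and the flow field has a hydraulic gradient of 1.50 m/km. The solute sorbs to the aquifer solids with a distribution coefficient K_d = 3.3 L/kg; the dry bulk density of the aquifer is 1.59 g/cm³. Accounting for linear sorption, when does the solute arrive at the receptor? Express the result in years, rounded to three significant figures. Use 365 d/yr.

K = 0.0235 cm/s × 864 = 20.30 m/d
Darcy flux q = K·i = 20.30 × 0.0015 = 0.03046 m/d
Average linear velocity = 0.03046 / 0.26 = 0.1171 m/d
Retardation R = 1 + ρ_b·K_d/n = 1 + 1.59×3.3/0.26 = 21.18
Contaminant velocity v_c = v/R = 0.1171/21.18 = 0.005530 m/d
t = L/v_c = 462/0.005530 = 83540 d
   = 83540/365 = 229 yr

229 years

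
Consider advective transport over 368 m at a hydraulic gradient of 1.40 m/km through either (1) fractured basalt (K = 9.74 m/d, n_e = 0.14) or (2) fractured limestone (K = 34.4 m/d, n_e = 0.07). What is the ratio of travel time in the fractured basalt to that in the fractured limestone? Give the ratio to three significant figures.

Unit 1 (fractured basalt): v = 9.74×0.0014/0.14 = 0.09740 m/d, t = 368/0.09740 = 3778 d
Unit 2 (fractured limestone): v = 34.4×0.0014/0.07 = 0.6880 m/d, t = 368/0.6880 = 534.9 d
t(fractured basalt) / t(fractured limestone) = 3778/534.9 = 7.06

7.06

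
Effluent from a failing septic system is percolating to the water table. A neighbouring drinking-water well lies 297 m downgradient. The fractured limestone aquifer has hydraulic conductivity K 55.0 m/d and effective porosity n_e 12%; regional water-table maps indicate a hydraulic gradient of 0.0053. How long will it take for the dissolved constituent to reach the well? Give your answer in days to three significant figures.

q = Ki = 55.0 × 0.0053 = 0.2915 m/d
v_s = q/n_e = 0.2915/0.12 = 2.429 m/d
t = L / v = 297 / 2.429 = 122.3 d

122 days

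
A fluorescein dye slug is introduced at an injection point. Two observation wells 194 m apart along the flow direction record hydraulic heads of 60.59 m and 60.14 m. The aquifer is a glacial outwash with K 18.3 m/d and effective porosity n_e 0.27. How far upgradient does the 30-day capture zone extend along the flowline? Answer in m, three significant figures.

4.72 m

Hydraulic gradient i = (60.59 − 60.14) / 194 = 0.45 / 194 = 0.002320
Specific discharge q = 18.3 × 0.002320 = 0.04245 m/d
v = Ki/n = 18.3·0.002320/0.27 = 0.1572 m/d
L = v × T = 0.1572 × 30 = 4.716 m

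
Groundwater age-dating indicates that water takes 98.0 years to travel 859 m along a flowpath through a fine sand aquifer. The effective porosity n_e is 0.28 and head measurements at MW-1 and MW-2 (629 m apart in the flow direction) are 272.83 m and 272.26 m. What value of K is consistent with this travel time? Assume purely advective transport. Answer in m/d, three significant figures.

7.42 m/d

Hydraulic gradient i = (272.83 − 272.26) / 629 = 0.57 / 629 = 9.062e-4
t = 98.0 years = 35770 d
v = L / t = 859 / 35770 = 0.02401 m/d
K = v · n / i = 0.02401 × 0.28 / 9.062e-4 = 7.42 m/d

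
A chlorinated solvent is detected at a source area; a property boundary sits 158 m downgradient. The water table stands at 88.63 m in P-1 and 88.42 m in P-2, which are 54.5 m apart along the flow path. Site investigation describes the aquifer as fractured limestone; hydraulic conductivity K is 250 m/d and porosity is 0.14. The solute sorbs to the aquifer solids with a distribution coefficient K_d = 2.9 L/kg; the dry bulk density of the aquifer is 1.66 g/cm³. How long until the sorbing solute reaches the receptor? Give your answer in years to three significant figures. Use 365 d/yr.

2.23 years

Hydraulic gradient i = (88.63 − 88.42) / 54.5 = 0.21 / 54.5 = 0.003853
q = Ki = 250 × 0.003853 = 0.9633 m/d
Average linear velocity = 0.9633 / 0.14 = 6.881 m/d
Retardation R = 1 + ρ_b·K_d/n = 1 + 1.66×2.9/0.14 = 35.39
Contaminant velocity v_c = v/R = 6.881/35.39 = 0.1944 m/d
t = L/v_c = 158/0.1944 = 812.6 d
   = 812.6/365 = 2.23 yr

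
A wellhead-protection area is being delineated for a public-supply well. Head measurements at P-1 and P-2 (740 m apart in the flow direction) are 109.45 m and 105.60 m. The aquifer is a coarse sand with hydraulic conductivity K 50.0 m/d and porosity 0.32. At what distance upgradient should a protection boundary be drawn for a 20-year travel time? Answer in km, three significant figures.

Hydraulic gradient i = (109.45 − 105.60) / 740 = 3.85 / 740 = 0.005203
Darcy flux q = K·i = 50.0 × 0.005203 = 0.2601 m/d
v = Ki/n = 50.0·0.005203/0.32 = 0.8129 m/d
T = 20 yr × 365 = 7300 d
L = v × T = 0.8129 × 7300 = 5934 m
   = 5.93 km

5.93 km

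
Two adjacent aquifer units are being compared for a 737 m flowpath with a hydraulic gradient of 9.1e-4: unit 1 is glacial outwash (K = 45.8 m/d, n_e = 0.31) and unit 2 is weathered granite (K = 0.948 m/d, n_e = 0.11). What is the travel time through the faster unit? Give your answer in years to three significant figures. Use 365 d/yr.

15.0 years

Unit 1 (glacial outwash): v = 45.8×9.1e-4/0.31 = 0.1344 m/d, t = 737/0.1344 = 5482 d
Unit 2 (weathered granite): v = 0.948×9.1e-4/0.11 = 0.007843 m/d, t = 737/0.007843 = 93970 d
Faster: 5482 d / 365 = 15.0 yr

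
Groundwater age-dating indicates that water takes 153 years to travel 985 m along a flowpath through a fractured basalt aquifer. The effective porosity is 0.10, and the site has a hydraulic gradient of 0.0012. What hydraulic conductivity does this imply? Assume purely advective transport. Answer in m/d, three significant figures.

1.47 m/d

t = 153 years = 55850 d
v = L / t = 985 / 55850 = 0.01764 m/d
K = v · n / i = 0.01764 × 0.10 / 0.0012 = 1.47 m/d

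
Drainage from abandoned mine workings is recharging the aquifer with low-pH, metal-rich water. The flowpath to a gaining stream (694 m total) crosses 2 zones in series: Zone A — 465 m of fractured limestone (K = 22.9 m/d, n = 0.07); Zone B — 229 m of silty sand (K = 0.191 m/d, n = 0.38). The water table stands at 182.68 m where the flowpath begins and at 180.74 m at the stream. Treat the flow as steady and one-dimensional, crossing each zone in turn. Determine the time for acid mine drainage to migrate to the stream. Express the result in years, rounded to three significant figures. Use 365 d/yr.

206 years

Total head drop ΔH = 182.68 − 180.74 = 1.94 m
Steady 1-D flow in series ⇒ the Darcy flux q is identical in every zone and the zone head losses add (resistances L/K in series).
Σ(L/K) = 465/22.9 + 229/0.191 = 20.31 + 1199 = 1219 d
q = ΔH / Σ(L/K) = 1.94 / 1219 = 0.001591 m/d (same in every zone)
Zone A: v = q/n = 0.001591/0.07 = 0.02273 m/d → t_A = 465/0.02273 = 20460 d
Zone B: v = q/n = 0.001591/0.38 = 0.004187 m/d → t_B = 229/0.004187 = 54690 d
Total t = 20460 + 54690 = 75150 d
   = 75150 / 365 = 206 yr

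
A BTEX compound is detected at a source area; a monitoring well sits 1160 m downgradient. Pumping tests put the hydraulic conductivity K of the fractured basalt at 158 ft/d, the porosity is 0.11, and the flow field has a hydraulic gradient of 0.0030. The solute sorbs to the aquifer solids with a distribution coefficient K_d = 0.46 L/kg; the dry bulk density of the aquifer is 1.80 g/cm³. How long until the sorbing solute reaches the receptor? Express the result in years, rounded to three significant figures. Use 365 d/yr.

K = 158 ft/d × 0.3048 = 48.16 m/d
Specific discharge q = 48.16 × 0.0030 = 0.1445 m/d
v_s = q/n_e = 0.1445/0.11 = 1.313 m/d
Retardation R = 1 + ρ_b·K_d/n = 1 + 1.80×0.46/0.11 = 8.527
Contaminant velocity v_c = v/R = 1.313/8.527 = 0.1540 m/d
t = L/v_c = 1160/0.1540 = 7531 d
   = 7531/365 = 20.6 yr

20.6 years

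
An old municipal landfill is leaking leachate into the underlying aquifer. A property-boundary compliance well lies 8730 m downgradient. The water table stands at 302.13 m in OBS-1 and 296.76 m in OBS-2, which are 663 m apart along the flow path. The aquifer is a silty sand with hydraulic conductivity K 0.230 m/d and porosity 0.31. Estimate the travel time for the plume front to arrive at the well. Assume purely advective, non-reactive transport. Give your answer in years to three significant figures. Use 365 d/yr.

3980 years

Hydraulic gradient i = (302.13 − 296.76) / 663 = 5.37 / 663 = 0.008100
Specific discharge q = 0.230 × 0.008100 = 0.001863 m/d
Seepage velocity v = q / n = 0.001863 / 0.31 = 0.006009 m/d
t = L / v = 8730 / 0.006009 = 1.453e6 d
   = 1.453e6 / 365 = 3980 yr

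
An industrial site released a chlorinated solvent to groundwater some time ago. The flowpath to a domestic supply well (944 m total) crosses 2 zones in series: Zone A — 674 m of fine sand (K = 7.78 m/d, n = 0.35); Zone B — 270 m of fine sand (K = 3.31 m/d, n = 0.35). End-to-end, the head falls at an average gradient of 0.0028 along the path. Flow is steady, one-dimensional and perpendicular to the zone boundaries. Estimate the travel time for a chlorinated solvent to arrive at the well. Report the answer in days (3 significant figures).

For zones in series the flux q is common to all zones; the equivalent conductivity is the harmonic (thickness-weighted) mean, K_eq = L_total / Σ(L_j/K_j).
Σ(L/K) = 674/7.78 + 270/3.31 = 86.63 + 81.57 = 168.2 d
K_eq = L_total / Σ(L/K) = 944 / 168.2 = 5.612 m/d
q = K_eq · i = 5.612 × 0.0028 = 0.01571 m/d (same in every zone)
Zone A: v = q/n = 0.01571/0.35 = 0.04490 m/d → t_A = 674/0.04490 = 15010 d
Zone B: v = q/n = 0.01571/0.35 = 0.04490 m/d → t_B = 270/0.04490 = 6014 d
Total t = 15010 + 6014 = 21030 d

21000 days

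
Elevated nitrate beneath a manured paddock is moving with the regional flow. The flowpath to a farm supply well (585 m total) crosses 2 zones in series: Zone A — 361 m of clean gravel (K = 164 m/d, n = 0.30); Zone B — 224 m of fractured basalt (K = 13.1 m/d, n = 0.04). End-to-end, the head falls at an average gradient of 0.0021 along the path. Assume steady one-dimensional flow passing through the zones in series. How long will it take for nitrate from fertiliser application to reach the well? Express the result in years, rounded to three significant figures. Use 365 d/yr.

5.05 years

For zones in series the flux q is common to all zones; the equivalent conductivity is the harmonic (thickness-weighted) mean, K_eq = L_total / Σ(L_j/K_j).
Σ(L/K) = 361/164 + 224/13.1 = 2.201 + 17.10 = 19.30 d
K_eq = L_total / Σ(L/K) = 585 / 19.30 = 30.31 m/d
q = K_eq · i = 30.31 × 0.0021 = 0.06365 m/d (same in every zone)
Zone A: v = q/n = 0.06365/0.30 = 0.2122 m/d → t_A = 361/0.2122 = 1701 d
Zone B: v = q/n = 0.06365/0.04 = 1.591 m/d → t_B = 224/1.591 = 140.8 d
Total t = 1701 + 140.8 = 1842 d
   = 1842 / 365 = 5.05 yr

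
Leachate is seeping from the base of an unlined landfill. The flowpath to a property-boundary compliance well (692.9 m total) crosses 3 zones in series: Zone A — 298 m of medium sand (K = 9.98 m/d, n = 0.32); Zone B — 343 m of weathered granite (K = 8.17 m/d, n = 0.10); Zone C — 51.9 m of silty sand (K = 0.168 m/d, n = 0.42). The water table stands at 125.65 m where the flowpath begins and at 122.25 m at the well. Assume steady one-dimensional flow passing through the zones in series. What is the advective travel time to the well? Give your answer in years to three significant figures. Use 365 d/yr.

Total head drop ΔH = 125.65 − 122.25 = 3.40 m
Steady 1-D flow in series ⇒ the Darcy flux q is identical in every zone and the zone head losses add (resistances L/K in series).
Σ(L/K) = 298/9.98 + 343/8.17 + 51.9/0.168 = 29.86 + 41.98 + 308.9 = 380.8 d
q = ΔH / Σ(L/K) = 3.40 / 380.8 = 0.008929 m/d (same in every zone)
Zone A: v = q/n = 0.008929/0.32 = 0.02790 m/d → t_A = 298/0.02790 = 10680 d
Zone B: v = q/n = 0.008929/0.10 = 0.08929 m/d → t_B = 343/0.08929 = 3841 d
Zone C: v = q/n = 0.008929/0.42 = 0.02126 m/d → t_C = 51.9/0.02126 = 2441 d
Total t = 10680 + 3841 + 2441 = 16960 d
   = 16960 / 365 = 46.5 yr

46.5 years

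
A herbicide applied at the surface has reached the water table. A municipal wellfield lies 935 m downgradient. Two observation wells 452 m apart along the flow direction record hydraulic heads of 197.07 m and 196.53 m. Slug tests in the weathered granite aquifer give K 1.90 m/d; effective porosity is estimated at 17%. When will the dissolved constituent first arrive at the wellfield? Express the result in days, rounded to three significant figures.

70000 days

Hydraulic gradient i = (197.07 − 196.53) / 452 = 0.54 / 452 = 0.001195
Specific discharge q = 1.90 × 0.001195 = 0.002270 m/d
v_s = q/n_e = 0.002270/0.17 = 0.01335 m/d
t = L / v = 935 / 0.01335 = 70020 d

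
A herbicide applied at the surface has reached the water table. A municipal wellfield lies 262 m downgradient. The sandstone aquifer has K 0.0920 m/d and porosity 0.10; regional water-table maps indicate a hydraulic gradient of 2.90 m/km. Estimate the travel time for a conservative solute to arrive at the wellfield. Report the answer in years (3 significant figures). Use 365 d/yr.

Specific discharge q = 0.0920 × 0.0029 = 2.668e-4 m/d
Seepage velocity v = q / n = 2.668e-4 / 0.10 = 0.002668 m/d
t = L / v = 262 / 0.002668 = 98200 d
   = 98200 / 365 = 269 yr

269 years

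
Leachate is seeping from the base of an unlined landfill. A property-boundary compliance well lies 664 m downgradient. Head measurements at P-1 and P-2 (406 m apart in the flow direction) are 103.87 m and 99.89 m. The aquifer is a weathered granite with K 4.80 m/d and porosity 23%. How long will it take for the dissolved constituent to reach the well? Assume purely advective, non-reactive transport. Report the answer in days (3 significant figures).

3250 days

Hydraulic gradient i = (103.87 − 99.89) / 406 = 3.98 / 406 = 0.009803
Specific discharge q = 4.80 × 0.009803 = 0.04705 m/d
Seepage velocity v = q / n = 0.04705 / 0.23 = 0.2046 m/d
t = L / v = 664 / 0.2046 = 3246 d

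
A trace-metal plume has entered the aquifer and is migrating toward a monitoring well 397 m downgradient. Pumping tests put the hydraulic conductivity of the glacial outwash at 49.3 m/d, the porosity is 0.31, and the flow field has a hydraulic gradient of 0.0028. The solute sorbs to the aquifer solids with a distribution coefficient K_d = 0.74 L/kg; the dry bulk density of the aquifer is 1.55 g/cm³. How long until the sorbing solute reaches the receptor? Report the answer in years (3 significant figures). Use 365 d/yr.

Darcy flux q = K·i = 49.3 × 0.0028 = 0.1380 m/d
v_s = q/n_e = 0.1380/0.31 = 0.4453 m/d
Retardation R = 1 + ρ_b·K_d/n = 1 + 1.55×0.74/0.31 = 4.700
Contaminant velocity v_c = v/R = 0.4453/4.700 = 0.09474 m/d
t = L/v_c = 397/0.09474 = 4190 d
   = 4190/365 = 11.5 yr

11.5 years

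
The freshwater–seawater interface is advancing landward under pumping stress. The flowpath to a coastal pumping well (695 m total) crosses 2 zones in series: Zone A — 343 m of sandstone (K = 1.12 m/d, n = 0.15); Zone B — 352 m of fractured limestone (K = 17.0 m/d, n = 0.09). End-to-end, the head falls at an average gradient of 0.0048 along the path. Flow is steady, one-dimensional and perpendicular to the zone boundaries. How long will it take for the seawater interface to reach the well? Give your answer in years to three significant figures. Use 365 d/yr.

22.3 years

For zones in series the flux q is common to all zones; the equivalent conductivity is the harmonic (thickness-weighted) mean, K_eq = L_total / Σ(L_j/K_j).
Σ(L/K) = 343/1.12 + 352/17.0 = 306.2 + 20.71 = 327.0 d
K_eq = L_total / Σ(L/K) = 695 / 327.0 = 2.126 m/d
q = K_eq · i = 2.126 × 0.0048 = 0.01020 m/d (same in every zone)
Zone A: v = q/n = 0.01020/0.15 = 0.06802 m/d → t_A = 343/0.06802 = 5043 d
Zone B: v = q/n = 0.01020/0.09 = 0.1134 m/d → t_B = 352/0.1134 = 3105 d
Total t = 5043 + 3105 = 8147 d
   = 8147 / 365 = 22.3 yr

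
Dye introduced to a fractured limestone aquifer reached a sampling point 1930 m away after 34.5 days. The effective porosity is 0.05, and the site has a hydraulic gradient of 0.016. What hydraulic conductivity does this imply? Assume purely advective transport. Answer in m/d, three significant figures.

v = L / t = 1930 / 34.5 = 55.94 m/d
K = v · n / i = 55.94 × 0.05 / 0.016 = 175 m/d

175 m/d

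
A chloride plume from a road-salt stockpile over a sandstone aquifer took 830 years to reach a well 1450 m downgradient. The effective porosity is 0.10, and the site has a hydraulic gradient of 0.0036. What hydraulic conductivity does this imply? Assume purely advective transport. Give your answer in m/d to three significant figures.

0.133 m/d

t = 830 years = 303000 d
v = L / t = 1450 / 303000 = 0.004786 m/d
K = v · n / i = 0.004786 × 0.10 / 0.0036 = 0.133 m/d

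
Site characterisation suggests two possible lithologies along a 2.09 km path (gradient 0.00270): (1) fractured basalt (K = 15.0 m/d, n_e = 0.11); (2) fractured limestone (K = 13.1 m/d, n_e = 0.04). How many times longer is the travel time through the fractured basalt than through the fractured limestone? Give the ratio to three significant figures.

Unit 1 (fractured basalt): v = 15.0×0.0027/0.11 = 0.3682 m/d, t = 2090/0.3682 = 5677 d
Unit 2 (fractured limestone): v = 13.1×0.0027/0.04 = 0.8843 m/d, t = 2090/0.8843 = 2364 d
t(fractured basalt) / t(fractured limestone) = 5677/2364 = 2.40

2.40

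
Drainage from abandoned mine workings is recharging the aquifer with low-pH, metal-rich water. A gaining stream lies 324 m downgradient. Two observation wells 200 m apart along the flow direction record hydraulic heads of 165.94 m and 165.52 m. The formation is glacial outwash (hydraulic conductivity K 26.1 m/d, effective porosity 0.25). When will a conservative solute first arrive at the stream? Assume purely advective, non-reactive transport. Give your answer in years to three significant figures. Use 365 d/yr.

Hydraulic gradient i = (165.94 − 165.52) / 200 = 0.42 / 200 = 0.002100
q = Ki = 26.1 × 0.002100 = 0.05481 m/d
v = Ki/n = 26.1·0.002100/0.25 = 0.2192 m/d
t = L / v = 324 / 0.2192 = 1478 d
   = 1478 / 365 = 4.05 yr

4.05 years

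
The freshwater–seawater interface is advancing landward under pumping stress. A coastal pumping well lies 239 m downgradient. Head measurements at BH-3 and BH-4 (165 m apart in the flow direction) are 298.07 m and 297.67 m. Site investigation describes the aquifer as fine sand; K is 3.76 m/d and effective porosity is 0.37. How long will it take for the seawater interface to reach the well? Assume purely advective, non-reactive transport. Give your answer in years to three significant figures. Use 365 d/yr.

26.6 years

Hydraulic gradient i = (298.07 − 297.67) / 165 = 0.40 / 165 = 0.002424
q = Ki = 3.76 × 0.002424 = 0.009115 m/d
v_s = q/n_e = 0.009115/0.37 = 0.02464 m/d
t = L / v = 239 / 0.02464 = 9701 d
   = 9701 / 365 = 26.6 yr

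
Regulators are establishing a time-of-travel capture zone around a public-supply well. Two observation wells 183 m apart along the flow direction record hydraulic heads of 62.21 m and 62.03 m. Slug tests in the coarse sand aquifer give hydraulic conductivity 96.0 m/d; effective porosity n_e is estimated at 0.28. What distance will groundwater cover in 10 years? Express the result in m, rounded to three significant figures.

Hydraulic gradient i = (62.21 − 62.03) / 183 = 0.18 / 183 = 9.836e-4
q = Ki = 96.0 × 9.836e-4 = 0.09443 m/d
v = Ki/n = 96.0·9.836e-4/0.28 = 0.3372 m/d
T = 10 yr × 365 = 3650 d
L = v × T = 0.3372 × 3650 = 1231 m

1230 m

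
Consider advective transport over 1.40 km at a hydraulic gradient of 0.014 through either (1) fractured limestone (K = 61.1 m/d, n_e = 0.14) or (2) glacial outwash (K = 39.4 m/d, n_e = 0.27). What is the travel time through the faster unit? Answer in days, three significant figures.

Unit 1 (fractured limestone): v = 61.1×0.014/0.14 = 6.110 m/d, t = 1400/6.110 = 229.1 d
Unit 2 (glacial outwash): v = 39.4×0.014/0.27 = 2.043 m/d, t = 1400/2.043 = 685.3 d
Faster unit: t = 229 d

229 days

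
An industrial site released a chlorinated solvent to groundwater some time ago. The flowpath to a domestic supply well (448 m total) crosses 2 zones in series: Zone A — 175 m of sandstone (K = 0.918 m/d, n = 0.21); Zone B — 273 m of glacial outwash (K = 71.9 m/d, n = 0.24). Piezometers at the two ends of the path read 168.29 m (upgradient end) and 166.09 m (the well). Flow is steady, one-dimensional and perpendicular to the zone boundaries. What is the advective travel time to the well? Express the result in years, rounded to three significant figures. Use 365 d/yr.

Total head drop ΔH = 168.29 − 166.09 = 2.20 m
Steady 1-D flow in series ⇒ the Darcy flux q is identical in every zone and the zone head losses add (resistances L/K in series).
Σ(L/K) = 175/0.918 + 273/71.9 = 190.6 + 3.797 = 194.4 d
q = ΔH / Σ(L/K) = 2.20 / 194.4 = 0.01132 m/d (same in every zone)
Zone A: v = q/n = 0.01132/0.21 = 0.05388 m/d → t_A = 175/0.05388 = 3248 d
Zone B: v = q/n = 0.01132/0.24 = 0.04715 m/d → t_B = 273/0.04715 = 5790 d
Total t = 3248 + 5790 = 9038 d
   = 9038 / 365 = 24.8 yr

24.8 years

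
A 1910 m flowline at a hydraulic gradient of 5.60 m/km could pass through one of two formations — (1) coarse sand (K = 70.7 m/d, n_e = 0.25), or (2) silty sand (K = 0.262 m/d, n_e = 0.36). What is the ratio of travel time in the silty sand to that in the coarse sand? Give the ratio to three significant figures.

Unit 1 (coarse sand): v = 70.7×0.0056/0.25 = 1.584 m/d, t = 1910/1.584 = 1206 d
Unit 2 (silty sand): v = 0.262×0.0056/0.36 = 0.004076 m/d, t = 1910/0.004076 = 468600 d
t(silty sand) / t(coarse sand) = 468600/1206 = 389

389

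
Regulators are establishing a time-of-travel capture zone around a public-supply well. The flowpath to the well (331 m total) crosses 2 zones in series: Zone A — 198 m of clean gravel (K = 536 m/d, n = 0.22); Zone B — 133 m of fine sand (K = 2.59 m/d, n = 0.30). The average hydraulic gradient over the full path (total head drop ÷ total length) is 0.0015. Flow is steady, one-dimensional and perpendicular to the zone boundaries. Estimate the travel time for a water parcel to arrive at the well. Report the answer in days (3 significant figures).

For zones in series the flux q is common to all zones; the equivalent conductivity is the harmonic (thickness-weighted) mean, K_eq = L_total / Σ(L_j/K_j).
Σ(L/K) = 198/536 + 133/2.59 = 0.3694 + 51.35 = 51.72 d
K_eq = L_total / Σ(L/K) = 331 / 51.72 = 6.400 m/d
q = K_eq · i = 6.400 × 0.0015 = 0.009600 m/d (same in every zone)
Zone A: v = q/n = 0.009600/0.22 = 0.04363 m/d → t_A = 198/0.04363 = 4538 d
Zone B: v = q/n = 0.009600/0.30 = 0.03200 m/d → t_B = 133/0.03200 = 4156 d
Total t = 4538 + 4156 = 8694 d

8690 days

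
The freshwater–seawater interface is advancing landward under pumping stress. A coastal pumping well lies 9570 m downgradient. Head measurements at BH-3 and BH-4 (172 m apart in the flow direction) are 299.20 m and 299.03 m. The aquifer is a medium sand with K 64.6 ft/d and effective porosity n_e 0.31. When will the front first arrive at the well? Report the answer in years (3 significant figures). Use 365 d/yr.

418 years

Hydraulic gradient i = (299.20 − 299.03) / 172 = 0.17 / 172 = 9.884e-4
K = 64.6 ft/d × 0.3048 = 19.69 m/d
Specific discharge q = 19.69 × 9.884e-4 = 0.01946 m/d
v_s = q/n_e = 0.01946/0.31 = 0.06278 m/d
t = L / v = 9570 / 0.06278 = 152400 d
   = 152400 / 365 = 418 yr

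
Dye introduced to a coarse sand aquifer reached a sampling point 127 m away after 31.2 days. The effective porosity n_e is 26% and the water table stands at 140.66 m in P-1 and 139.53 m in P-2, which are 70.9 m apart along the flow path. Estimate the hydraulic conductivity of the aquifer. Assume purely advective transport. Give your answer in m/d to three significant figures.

Hydraulic gradient i = (140.66 − 139.53) / 70.9 = 1.13 / 70.9 = 0.01594
v = L / t = 127 / 31.2 = 4.071 m/d
K = v · n / i = 4.071 × 0.26 / 0.01594 = 66.4 m/d

66.4 m/d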